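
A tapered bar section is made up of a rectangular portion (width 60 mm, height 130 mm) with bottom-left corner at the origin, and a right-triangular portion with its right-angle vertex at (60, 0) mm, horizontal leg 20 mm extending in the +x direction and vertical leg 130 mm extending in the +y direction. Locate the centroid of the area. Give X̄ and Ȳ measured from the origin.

X̄ = 35.24 mm, Ȳ = 61.90 mm

rectangular portion: A = 60 × 130 = 7800.00, centroid at (30.00, 65.00).
triangular portion: A = ½·20·130 = 1300.00, centroid at (66.67, 43.33).
ΣA = 9100.00 mm², ΣAX̄ = 320666.67 mm³, ΣAȲ = 563333.33 mm³.
X̄ = 320666.67/9100.00 = 35.24 mm; Ȳ = 563333.33/9100.00 = 61.90 mm.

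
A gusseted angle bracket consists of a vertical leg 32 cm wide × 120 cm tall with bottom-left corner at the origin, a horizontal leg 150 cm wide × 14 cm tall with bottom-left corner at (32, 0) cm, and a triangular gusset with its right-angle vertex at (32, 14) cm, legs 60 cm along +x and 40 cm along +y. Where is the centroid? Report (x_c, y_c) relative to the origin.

x_c = 48.82 cm, y_c = 38.92 cm

vertical leg: A = 32 × 120 = 3840.00, centroid at (16.00, 60.00).
horizontal leg: A = 150 × 14 = 2100.00, centroid at (107.00, 7.00).
gusset: A = ½·60·40 = 1200.00, centroid at (52.00, 27.33).
ΣA = 7140.00 cm²
ΣAx_c = (3840.00)(16.00) + (2100.00)(107.00) + (1200.00)(52.00) = 348540.00 cm³
ΣAy_c = (3840.00)(60.00) + (2100.00)(7.00) + (1200.00)(27.33) = 277900.00 cm³
x_c = 348540.00 / 7140.00 = 48.82 cm
y_c = 277900.00 / 7140.00 = 38.92 cm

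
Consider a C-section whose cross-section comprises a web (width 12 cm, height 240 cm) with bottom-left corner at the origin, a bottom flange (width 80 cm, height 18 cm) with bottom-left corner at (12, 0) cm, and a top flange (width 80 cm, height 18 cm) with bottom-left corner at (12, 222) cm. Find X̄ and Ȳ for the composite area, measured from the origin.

X̄ = 29.00 cm, Ȳ = 120.00 cm

web: A = 12 × 240 = 2880.00, centroid at (6.00, 120.00).
bottom flange: A = 80 × 18 = 1440.00, centroid at (52.00, 9.00).
top flange: A = 80 × 18 = 1440.00, centroid at (52.00, 231.00).
ΣA = 5760.00 cm²
ΣAX̄ = (2880.00)(6.00) + (1440.00)(52.00) + (1440.00)(52.00) = 167040.00 cm³
ΣAȲ = (2880.00)(120.00) + (1440.00)(9.00) + (1440.00)(231.00) = 691200.00 cm³
X̄ = 167040.00 / 5760.00 = 29.00 cm
Ȳ = 691200.00 / 5760.00 = 120.00 cm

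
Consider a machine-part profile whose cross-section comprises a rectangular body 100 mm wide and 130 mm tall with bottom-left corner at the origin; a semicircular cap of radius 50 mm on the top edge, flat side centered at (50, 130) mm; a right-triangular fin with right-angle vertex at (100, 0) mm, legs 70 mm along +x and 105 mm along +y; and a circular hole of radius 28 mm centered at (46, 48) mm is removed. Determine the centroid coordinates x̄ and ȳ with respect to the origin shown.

x̄ = 65.40 mm, ȳ = 79.90 mm

rectangular body: A = 100 × 130 = 13000.00, centroid at (50.00, 65.00).
semicircular top: A = ½π·50² = 3926.99, centroid at (50.00, 151.22).
triangular fin: A = ½·70·105 = 3675.00, centroid at (123.33, 35.00).
hole: A = −π·28² = -2463.01, centroid at (46.00, 48.00).
ΣA = 18138.98 mm², ΣAx̄ = 1186301.14 mm³, ΣAȳ = 1449242.72 mm³.
x̄ = 1186301.14/18138.98 = 65.40 mm; ȳ = 1449242.72/18138.98 = 79.90 mm.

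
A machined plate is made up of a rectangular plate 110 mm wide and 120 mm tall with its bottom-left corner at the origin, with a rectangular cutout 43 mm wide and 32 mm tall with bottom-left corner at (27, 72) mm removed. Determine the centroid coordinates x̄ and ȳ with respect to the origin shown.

Part | A | x̄ᵢ | ȳᵢ | A·x̄ᵢ | A·ȳᵢ
plate | 13200.00 | 55.00 | 60.00 | 726000.00 | 792000.00
hole | -1376.00 | 48.50 | 88.00 | -66736.00 | -121088.00
Σ | 11824.00 |  |  | 659264.00 | 670912.00
x̄ = 659264.00 / 11824.00 = 55.76 mm
ȳ = 670912.00 / 11824.00 = 56.74 mm

x̄ = 55.76 mm, ȳ = 56.74 mm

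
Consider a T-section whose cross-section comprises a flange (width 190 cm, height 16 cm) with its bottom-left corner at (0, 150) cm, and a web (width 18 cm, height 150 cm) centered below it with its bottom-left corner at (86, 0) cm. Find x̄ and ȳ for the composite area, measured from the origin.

x̄ = 95.00 cm, ȳ = 118.96 cm

web: A = 18 × 150 = 2700.00, centroid at (95.00, 75.00).
flange: A = 190 × 16 = 3040.00, centroid at (95.00, 158.00).
ΣA = 5740.00 cm²
ΣAx̄ = (2700.00)(95.00) + (3040.00)(95.00) = 545300.00 cm³
ΣAȳ = (2700.00)(75.00) + (3040.00)(158.00) = 682820.00 cm³
x̄ = 545300.00 / 5740.00 = 95.00 cm
ȳ = 682820.00 / 5740.00 = 118.96 cm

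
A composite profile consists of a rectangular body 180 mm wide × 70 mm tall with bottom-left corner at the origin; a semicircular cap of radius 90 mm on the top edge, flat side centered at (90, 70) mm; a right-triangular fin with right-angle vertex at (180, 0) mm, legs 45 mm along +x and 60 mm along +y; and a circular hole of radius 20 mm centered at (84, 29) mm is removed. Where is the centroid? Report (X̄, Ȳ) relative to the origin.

Part | A | x̄ᵢ | ȳᵢ | A·x̄ᵢ | A·ȳᵢ
rectangular body | 12600.00 | 90.00 | 35.00 | 1134000.00 | 441000.00
semicircular top | 12723.45 | 90.00 | 108.20 | 1145110.52 | 1376641.52
triangular fin | 1350.00 | 195.00 | 20.00 | 263250.00 | 27000.00
hole | -1256.64 | 84.00 | 29.00 | -105557.51 | -36442.47
Σ | 25416.81 |  |  | 2436803.01 | 1808199.04
X̄ = 2436803.01 / 25416.81 = 95.87 mm
Ȳ = 1808199.04 / 25416.81 = 71.14 mm

X̄ = 95.87 mm, Ȳ = 71.14 mm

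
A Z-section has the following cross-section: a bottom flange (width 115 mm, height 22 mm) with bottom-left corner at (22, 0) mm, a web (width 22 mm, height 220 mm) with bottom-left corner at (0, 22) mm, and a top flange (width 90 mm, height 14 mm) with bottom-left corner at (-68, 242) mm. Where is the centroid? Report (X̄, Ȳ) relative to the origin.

X̄ = 26.12 mm, Ȳ = 113.61 mm

Part | A | x̄ᵢ | ȳᵢ | A·x̄ᵢ | A·ȳᵢ
bottom flange | 2530.00 | 79.50 | 11.00 | 201135.00 | 27830.00
web | 4840.00 | 11.00 | 132.00 | 53240.00 | 638880.00
top flange | 1260.00 | -23.00 | 249.00 | -28980.00 | 313740.00
Σ | 8630.00 |  |  | 225395.00 | 980450.00
X̄ = 225395.00 / 8630.00 = 26.12 mm
Ȳ = 980450.00 / 8630.00 = 113.61 mm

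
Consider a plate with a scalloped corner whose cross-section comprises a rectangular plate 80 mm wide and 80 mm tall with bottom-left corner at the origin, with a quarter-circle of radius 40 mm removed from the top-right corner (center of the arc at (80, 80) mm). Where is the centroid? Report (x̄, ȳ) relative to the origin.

x̄ = 34.37 mm, ȳ = 34.37 mm

plate: A = 80 × 80 = 6400.00, centroid at (40.00, 40.00).
removed quarter-circle: A = −¼π·40² = -1256.64, centroid at (63.02, 63.02).
ΣA = 5143.36 mm²
ΣAx̄ = (6400.00)(40.00) + (-1256.64)(63.02) = 176802.37 mm³
ΣAȳ = (6400.00)(40.00) + (-1256.64)(63.02) = 176802.37 mm³
x̄ = 176802.37 / 5143.36 = 34.37 mm
ȳ = 176802.37 / 5143.36 = 34.37 mm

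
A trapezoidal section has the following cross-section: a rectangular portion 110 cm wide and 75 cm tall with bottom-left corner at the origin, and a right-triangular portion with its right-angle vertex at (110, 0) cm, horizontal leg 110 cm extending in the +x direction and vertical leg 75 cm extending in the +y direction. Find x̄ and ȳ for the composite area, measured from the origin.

x̄ = 85.56 cm, ȳ = 33.33 cm

rectangular portion: A = 110 × 75 = 8250.00, centroid at (55.00, 37.50).
triangular portion: A = ½·110·75 = 4125.00, centroid at (146.67, 25.00).
ΣA = 12375.00 cm², ΣAx̄ = 1058750.00 cm³, ΣAȳ = 412500.00 cm³.
x̄ = 1058750.00/12375.00 = 85.56 cm; ȳ = 412500.00/12375.00 = 33.33 cm.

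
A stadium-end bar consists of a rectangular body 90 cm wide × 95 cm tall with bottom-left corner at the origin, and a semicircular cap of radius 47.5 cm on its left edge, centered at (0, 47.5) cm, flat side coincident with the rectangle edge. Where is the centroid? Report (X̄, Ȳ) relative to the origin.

rectangular body: A = 90 × 95 = 8550.00, centroid at (45.00, 47.50).
semicircular end: A = ½π·47.5² = 3544.11, centroid at (-20.16, 47.50).
ΣA = 12094.11 cm²
ΣAX̄ = (8550.00)(45.00) + (3544.11)(-20.16) = 313302.08 cm³
ΣAȲ = (8550.00)(47.50) + (3544.11)(47.50) = 574470.19 cm³
X̄ = 313302.08 / 12094.11 = 25.91 cm
Ȳ = 574470.19 / 12094.11 = 47.50 cm

X̄ = 25.91 cm, Ȳ = 47.50 cm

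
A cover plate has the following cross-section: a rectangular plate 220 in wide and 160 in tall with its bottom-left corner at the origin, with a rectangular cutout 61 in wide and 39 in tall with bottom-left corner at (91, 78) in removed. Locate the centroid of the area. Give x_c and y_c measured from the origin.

x_c = 109.17 in, y_c = 78.73 in

Part | A | x̄ᵢ | ȳᵢ | A·x̄ᵢ | A·ȳᵢ
plate | 35200.00 | 110.00 | 80.00 | 3872000.00 | 2816000.00
hole | -2379.00 | 121.50 | 97.50 | -289048.50 | -231952.50
Σ | 32821.00 |  |  | 3582951.50 | 2584047.50
x_c = 3582951.50 / 32821.00 = 109.17 in
y_c = 2584047.50 / 32821.00 = 78.73 in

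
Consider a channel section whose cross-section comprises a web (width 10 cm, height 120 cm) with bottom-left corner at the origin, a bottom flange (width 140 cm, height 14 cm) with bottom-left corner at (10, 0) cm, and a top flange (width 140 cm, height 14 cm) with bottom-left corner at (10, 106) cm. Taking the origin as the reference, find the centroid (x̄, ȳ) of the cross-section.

x̄ = 62.42 cm, ȳ = 60.00 cm

web: A = 10 × 120 = 1200.00, centroid at (5.00, 60.00).
bottom flange: A = 140 × 14 = 1960.00, centroid at (80.00, 7.00).
top flange: A = 140 × 14 = 1960.00, centroid at (80.00, 113.00).
ΣA = 5120.00 cm²
ΣAx̄ = (1200.00)(5.00) + (1960.00)(80.00) + (1960.00)(80.00) = 319600.00 cm³
ΣAȳ = (1200.00)(60.00) + (1960.00)(7.00) + (1960.00)(113.00) = 307200.00 cm³
x̄ = 319600.00 / 5120.00 = 62.42 cm
ȳ = 307200.00 / 5120.00 = 60.00 cm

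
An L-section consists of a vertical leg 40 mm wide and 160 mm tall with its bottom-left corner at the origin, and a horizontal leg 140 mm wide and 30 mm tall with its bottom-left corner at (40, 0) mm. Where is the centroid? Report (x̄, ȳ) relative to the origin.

Part | A | x̄ᵢ | ȳᵢ | A·x̄ᵢ | A·ȳᵢ
vertical leg | 6400.00 | 20.00 | 80.00 | 128000.00 | 512000.00
horizontal leg | 4200.00 | 110.00 | 15.00 | 462000.00 | 63000.00
Σ | 10600.00 |  |  | 590000.00 | 575000.00
x̄ = 590000.00 / 10600.00 = 55.66 mm
ȳ = 575000.00 / 10600.00 = 54.25 mm

x̄ = 55.66 mm, ȳ = 54.25 mm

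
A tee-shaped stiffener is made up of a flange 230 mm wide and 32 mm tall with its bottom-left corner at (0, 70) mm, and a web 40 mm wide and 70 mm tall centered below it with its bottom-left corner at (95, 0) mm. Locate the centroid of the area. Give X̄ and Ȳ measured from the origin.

X̄ = 115.00 mm, Ȳ = 71.94 mm

web: A = 40 × 70 = 2800.00, centroid at (115.00, 35.00).
flange: A = 230 × 32 = 7360.00, centroid at (115.00, 86.00).
ΣA = 10160.00 mm²
ΣAX̄ = (2800.00)(115.00) + (7360.00)(115.00) = 1168400.00 mm³
ΣAȲ = (2800.00)(35.00) + (7360.00)(86.00) = 730960.00 mm³
X̄ = 1168400.00 / 10160.00 = 115.00 mm
Ȳ = 730960.00 / 10160.00 = 71.94 mm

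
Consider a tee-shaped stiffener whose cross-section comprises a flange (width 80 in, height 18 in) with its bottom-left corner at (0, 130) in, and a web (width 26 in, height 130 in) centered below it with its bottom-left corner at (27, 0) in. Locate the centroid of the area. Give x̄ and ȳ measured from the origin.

x̄ = 40.00 in, ȳ = 87.11 in

web: A = 26 × 130 = 3380.00, centroid at (40.00, 65.00).
flange: A = 80 × 18 = 1440.00, centroid at (40.00, 139.00).
ΣA = 4820.00 in²
ΣAx̄ = (3380.00)(40.00) + (1440.00)(40.00) = 192800.00 in³
ΣAȳ = (3380.00)(65.00) + (1440.00)(139.00) = 419860.00 in³
x̄ = 192800.00 / 4820.00 = 40.00 in
ȳ = 419860.00 / 4820.00 = 87.11 in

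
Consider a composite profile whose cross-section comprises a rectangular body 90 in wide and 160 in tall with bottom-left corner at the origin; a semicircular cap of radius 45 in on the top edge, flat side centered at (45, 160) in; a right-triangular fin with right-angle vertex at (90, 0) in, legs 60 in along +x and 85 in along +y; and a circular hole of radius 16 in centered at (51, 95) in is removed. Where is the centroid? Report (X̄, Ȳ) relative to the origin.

rectangular body: A = 90 × 160 = 14400.00, centroid at (45.00, 80.00).
semicircular top: A = ½π·45² = 3180.86, centroid at (45.00, 179.10).
triangular fin: A = ½·60·85 = 2550.00, centroid at (110.00, 28.33).
hole: A = −π·16² = -804.25, centroid at (51.00, 95.00).
ΣA = 19326.61 in²
ΣAX̄ = (14400.00)(45.00) + (3180.86)(45.00) + (2550.00)(110.00) + (-804.25)(51.00) = 1030622.18 in³
ΣAȲ = (14400.00)(80.00) + (3180.86)(179.10) + (2550.00)(28.33) + (-804.25)(95.00) = 1717534.48 in³
X̄ = 1030622.18 / 19326.61 = 53.33 in
Ȳ = 1717534.48 / 19326.61 = 88.87 in

X̄ = 53.33 in, Ȳ = 88.87 in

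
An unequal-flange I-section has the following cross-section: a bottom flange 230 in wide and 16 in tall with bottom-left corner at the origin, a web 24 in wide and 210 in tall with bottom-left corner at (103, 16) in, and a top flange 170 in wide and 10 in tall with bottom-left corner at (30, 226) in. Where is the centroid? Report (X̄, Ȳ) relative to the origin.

Part | A | x̄ᵢ | ȳᵢ | A·x̄ᵢ | A·ȳᵢ
bottom flange | 3680.00 | 115.00 | 8.00 | 423200.00 | 29440.00
web | 5040.00 | 115.00 | 121.00 | 579600.00 | 609840.00
top flange | 1700.00 | 115.00 | 231.00 | 195500.00 | 392700.00
Σ | 10420.00 |  |  | 1198300.00 | 1031980.00
X̄ = 1198300.00 / 10420.00 = 115.00 in
Ȳ = 1031980.00 / 10420.00 = 99.04 in

X̄ = 115.00 in, Ȳ = 99.04 in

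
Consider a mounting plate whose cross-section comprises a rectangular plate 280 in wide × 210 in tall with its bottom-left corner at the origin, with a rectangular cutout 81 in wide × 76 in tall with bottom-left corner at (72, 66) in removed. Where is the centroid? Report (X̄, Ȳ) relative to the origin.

X̄ = 143.22 in, Ȳ = 105.12 in

plate: A = 280 × 210 = 58800.00, centroid at (140.00, 105.00).
hole: A = −(81 × 76) = -6156.00, centroid at (112.50, 104.00).
ΣA = 52644.00 in², ΣAX̄ = 7539450.00 in³, ΣAȲ = 5533776.00 in³.
X̄ = 7539450.00/52644.00 = 143.22 in; Ȳ = 5533776.00/52644.00 = 105.12 in.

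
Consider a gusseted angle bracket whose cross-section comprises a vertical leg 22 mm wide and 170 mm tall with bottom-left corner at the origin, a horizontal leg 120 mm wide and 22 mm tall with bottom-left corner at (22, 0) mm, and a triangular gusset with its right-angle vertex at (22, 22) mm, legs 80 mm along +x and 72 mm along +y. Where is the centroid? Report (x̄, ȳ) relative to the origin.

vertical leg: A = 22 × 170 = 3740.00, centroid at (11.00, 85.00).
horizontal leg: A = 120 × 22 = 2640.00, centroid at (82.00, 11.00).
gusset: A = ½·80·72 = 2880.00, centroid at (48.67, 46.00).
ΣA = 9260.00 mm², ΣAx̄ = 397780.00 mm³, ΣAȳ = 479420.00 mm³.
x̄ = 397780.00/9260.00 = 42.96 mm; ȳ = 479420.00/9260.00 = 51.77 mm.

x̄ = 42.96 mm, ȳ = 51.77 mm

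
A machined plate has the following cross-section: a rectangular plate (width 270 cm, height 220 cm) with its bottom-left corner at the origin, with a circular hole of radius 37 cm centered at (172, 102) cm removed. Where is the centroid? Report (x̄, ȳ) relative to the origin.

Part | A | x̄ᵢ | ȳᵢ | A·x̄ᵢ | A·ȳᵢ
plate | 59400.00 | 135.00 | 110.00 | 8019000.00 | 6534000.00
hole | -4300.84 | 172.00 | 102.00 | -739744.54 | -438685.71
Σ | 55099.16 |  |  | 7279255.46 | 6095314.29
x̄ = 7279255.46 / 55099.16 = 132.11 cm
ȳ = 6095314.29 / 55099.16 = 110.62 cm

x̄ = 132.11 cm, ȳ = 110.62 cm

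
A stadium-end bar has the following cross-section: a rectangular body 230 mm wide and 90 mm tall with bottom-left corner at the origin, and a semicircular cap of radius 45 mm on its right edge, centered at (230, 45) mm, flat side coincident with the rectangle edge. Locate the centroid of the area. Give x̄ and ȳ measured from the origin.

rectangular body: A = 230 × 90 = 20700.00, centroid at (115.00, 45.00).
semicircular end: A = ½π·45² = 3180.86, centroid at (249.10, 45.00).
ΣA = 23880.86 mm², ΣAx̄ = 3172848.39 mm³, ΣAȳ = 1074638.82 mm³.
x̄ = 3172848.39/23880.86 = 132.86 mm; ȳ = 1074638.82/23880.86 = 45.00 mm.

x̄ = 132.86 mm, ȳ = 45.00 mm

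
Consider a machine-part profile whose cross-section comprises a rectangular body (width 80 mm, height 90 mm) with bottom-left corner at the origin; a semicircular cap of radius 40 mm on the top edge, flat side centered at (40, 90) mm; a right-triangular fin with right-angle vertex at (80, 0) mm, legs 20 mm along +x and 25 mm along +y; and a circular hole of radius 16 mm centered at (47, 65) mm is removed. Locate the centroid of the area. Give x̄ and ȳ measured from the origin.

x̄ = 40.66 mm, ȳ = 59.25 mm

rectangular body: A = 80 × 90 = 7200.00, centroid at (40.00, 45.00).
semicircular top: A = ½π·40² = 2513.27, centroid at (40.00, 106.98).
triangular fin: A = ½·20·25 = 250.00, centroid at (86.67, 8.33).
hole: A = −π·16² = -804.25, centroid at (47.00, 65.00).
ΣA = 9159.03 mm²
ΣAx̄ = (7200.00)(40.00) + (2513.27)(40.00) + (250.00)(86.67) + (-804.25)(47.00) = 372397.99 mm³
ΣAȳ = (7200.00)(45.00) + (2513.27)(106.98) + (250.00)(8.33) + (-804.25)(65.00) = 542668.57 mm³
x̄ = 372397.99 / 9159.03 = 40.66 mm
ȳ = 542668.57 / 9159.03 = 59.25 mm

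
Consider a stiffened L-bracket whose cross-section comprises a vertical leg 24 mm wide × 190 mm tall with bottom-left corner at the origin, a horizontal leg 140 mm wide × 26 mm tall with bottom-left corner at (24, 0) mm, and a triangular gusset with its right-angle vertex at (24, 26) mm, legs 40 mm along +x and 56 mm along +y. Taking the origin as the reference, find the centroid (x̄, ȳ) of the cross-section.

x̄ = 47.07 mm, ȳ = 56.93 mm

vertical leg: A = 24 × 190 = 4560.00, centroid at (12.00, 95.00).
horizontal leg: A = 140 × 26 = 3640.00, centroid at (94.00, 13.00).
gusset: A = ½·40·56 = 1120.00, centroid at (37.33, 44.67).
ΣA = 9320.00 mm², ΣAx̄ = 438693.33 mm³, ΣAȳ = 530546.67 mm³.
x̄ = 438693.33/9320.00 = 47.07 mm; ȳ = 530546.67/9320.00 = 56.93 mm.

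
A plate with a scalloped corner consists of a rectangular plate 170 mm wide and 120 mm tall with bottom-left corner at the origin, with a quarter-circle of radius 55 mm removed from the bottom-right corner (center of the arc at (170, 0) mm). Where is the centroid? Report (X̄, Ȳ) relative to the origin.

X̄ = 76.87 mm, Ȳ = 64.83 mm

Part | A | x̄ᵢ | ȳᵢ | A·x̄ᵢ | A·ȳᵢ
plate | 20400.00 | 85.00 | 60.00 | 1734000.00 | 1224000.00
removed quarter-circle | -2375.83 | 146.66 | 23.34 | -348432.67 | -55458.33
Σ | 18024.17 |  |  | 1385567.33 | 1168541.67
X̄ = 1385567.33 / 18024.17 = 76.87 mm
Ȳ = 1168541.67 / 18024.17 = 64.83 mm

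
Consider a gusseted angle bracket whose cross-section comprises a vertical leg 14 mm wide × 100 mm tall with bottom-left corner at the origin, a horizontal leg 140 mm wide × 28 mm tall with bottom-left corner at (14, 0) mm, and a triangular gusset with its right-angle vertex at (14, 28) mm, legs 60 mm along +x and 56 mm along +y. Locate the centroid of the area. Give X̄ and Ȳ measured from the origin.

Part | A | x̄ᵢ | ȳᵢ | A·x̄ᵢ | A·ȳᵢ
vertical leg | 1400.00 | 7.00 | 50.00 | 9800.00 | 70000.00
horizontal leg | 3920.00 | 84.00 | 14.00 | 329280.00 | 54880.00
gusset | 1680.00 | 34.00 | 46.67 | 57120.00 | 78400.00
Σ | 7000.00 |  |  | 396200.00 | 203280.00
X̄ = 396200.00 / 7000.00 = 56.60 mm
Ȳ = 203280.00 / 7000.00 = 29.04 mm

X̄ = 56.60 mm, Ȳ = 29.04 mm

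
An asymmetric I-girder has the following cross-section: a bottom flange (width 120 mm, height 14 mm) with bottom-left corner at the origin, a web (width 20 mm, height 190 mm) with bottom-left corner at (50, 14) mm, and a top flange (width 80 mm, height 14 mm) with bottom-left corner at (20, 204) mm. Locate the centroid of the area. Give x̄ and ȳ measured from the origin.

x̄ = 60.00 mm, ȳ = 100.35 mm

Part | A | x̄ᵢ | ȳᵢ | A·x̄ᵢ | A·ȳᵢ
bottom flange | 1680.00 | 60.00 | 7.00 | 100800.00 | 11760.00
web | 3800.00 | 60.00 | 109.00 | 228000.00 | 414200.00
top flange | 1120.00 | 60.00 | 211.00 | 67200.00 | 236320.00
Σ | 6600.00 |  |  | 396000.00 | 662280.00
x̄ = 396000.00 / 6600.00 = 60.00 mm
ȳ = 662280.00 / 6600.00 = 100.35 mm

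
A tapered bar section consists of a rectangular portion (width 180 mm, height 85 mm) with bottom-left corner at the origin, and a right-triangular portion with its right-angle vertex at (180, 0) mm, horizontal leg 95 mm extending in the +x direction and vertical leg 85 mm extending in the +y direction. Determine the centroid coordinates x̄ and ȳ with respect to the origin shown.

x̄ = 115.40 mm, ȳ = 39.54 mm

Part | A | x̄ᵢ | ȳᵢ | A·x̄ᵢ | A·ȳᵢ
rectangular portion | 15300.00 | 90.00 | 42.50 | 1377000.00 | 650250.00
triangular portion | 4037.50 | 211.67 | 28.33 | 854604.17 | 114395.83
Σ | 19337.50 |  |  | 2231604.17 | 764645.83
x̄ = 2231604.17 / 19337.50 = 115.40 mm
ȳ = 764645.83 / 19337.50 = 39.54 mm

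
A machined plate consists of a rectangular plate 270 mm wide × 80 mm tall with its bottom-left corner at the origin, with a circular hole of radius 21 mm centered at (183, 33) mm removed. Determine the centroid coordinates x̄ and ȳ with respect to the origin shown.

x̄ = 131.71 mm, ȳ = 40.48 mm

plate: A = 270 × 80 = 21600.00, centroid at (135.00, 40.00).
hole: A = −π·21² = -1385.44, centroid at (183.00, 33.00).
ΣA = 20214.56 mm², ΣAx̄ = 2662464.05 mm³, ΣAȳ = 818280.40 mm³.
x̄ = 2662464.05/20214.56 = 131.71 mm; ȳ = 818280.40/20214.56 = 40.48 mm.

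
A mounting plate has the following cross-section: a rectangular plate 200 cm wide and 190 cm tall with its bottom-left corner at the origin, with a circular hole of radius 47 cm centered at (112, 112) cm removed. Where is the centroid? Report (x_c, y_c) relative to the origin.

x_c = 97.32 cm, y_c = 91.20 cm

Part | A | x̄ᵢ | ȳᵢ | A·x̄ᵢ | A·ȳᵢ
plate | 38000.00 | 100.00 | 95.00 | 3800000.00 | 3610000.00
hole | -6939.78 | 112.00 | 112.00 | -777255.16 | -777255.16
Σ | 31060.22 |  |  | 3022744.84 | 2832744.84
x_c = 3022744.84 / 31060.22 = 97.32 cm
y_c = 2832744.84 / 31060.22 = 91.20 cm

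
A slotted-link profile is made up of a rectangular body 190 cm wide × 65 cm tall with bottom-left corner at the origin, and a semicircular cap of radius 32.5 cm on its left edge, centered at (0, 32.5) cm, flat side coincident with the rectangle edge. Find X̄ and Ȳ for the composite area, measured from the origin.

X̄ = 82.12 cm, Ȳ = 32.50 cm

rectangular body: A = 190 × 65 = 12350.00, centroid at (95.00, 32.50).
semicircular end: A = ½π·32.5² = 1659.15, centroid at (-13.79, 32.50).
ΣA = 14009.15 cm², ΣAX̄ = 1150364.58 cm³, ΣAȲ = 455297.49 cm³.
X̄ = 1150364.58/14009.15 = 82.12 cm; Ȳ = 455297.49/14009.15 = 32.50 cm.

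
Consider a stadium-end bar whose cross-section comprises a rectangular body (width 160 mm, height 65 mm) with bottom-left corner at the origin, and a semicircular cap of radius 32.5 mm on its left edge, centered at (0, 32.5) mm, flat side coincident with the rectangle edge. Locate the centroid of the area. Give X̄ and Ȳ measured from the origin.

rectangular body: A = 160 × 65 = 10400.00, centroid at (80.00, 32.50).
semicircular end: A = ½π·32.5² = 1659.15, centroid at (-13.79, 32.50).
ΣA = 12059.15 mm², ΣAX̄ = 809114.58 mm³, ΣAȲ = 391922.49 mm³.
X̄ = 809114.58/12059.15 = 67.10 mm; Ȳ = 391922.49/12059.15 = 32.50 mm.

X̄ = 67.10 mm, Ȳ = 32.50 mm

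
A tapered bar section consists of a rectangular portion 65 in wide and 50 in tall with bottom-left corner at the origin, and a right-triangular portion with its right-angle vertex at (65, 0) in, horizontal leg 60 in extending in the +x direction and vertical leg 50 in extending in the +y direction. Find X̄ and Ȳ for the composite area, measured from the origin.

X̄ = 49.08 in, Ȳ = 22.37 in

Part | A | x̄ᵢ | ȳᵢ | A·x̄ᵢ | A·ȳᵢ
rectangular portion | 3250.00 | 32.50 | 25.00 | 105625.00 | 81250.00
triangular portion | 1500.00 | 85.00 | 16.67 | 127500.00 | 25000.00
Σ | 4750.00 |  |  | 233125.00 | 106250.00
X̄ = 233125.00 / 4750.00 = 49.08 in
Ȳ = 106250.00 / 4750.00 = 22.37 in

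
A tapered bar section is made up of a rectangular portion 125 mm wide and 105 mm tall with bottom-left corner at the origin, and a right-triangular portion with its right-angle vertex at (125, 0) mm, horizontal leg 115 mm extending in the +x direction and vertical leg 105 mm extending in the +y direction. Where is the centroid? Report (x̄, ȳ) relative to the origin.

x̄ = 94.27 mm, ȳ = 46.99 mm

rectangular portion: A = 125 × 105 = 13125.00, centroid at (62.50, 52.50).
triangular portion: A = ½·115·105 = 6037.50, centroid at (163.33, 35.00).
ΣA = 19162.50 mm², ΣAx̄ = 1806437.50 mm³, ΣAȳ = 900375.00 mm³.
x̄ = 1806437.50/19162.50 = 94.27 mm; ȳ = 900375.00/19162.50 = 46.99 mm.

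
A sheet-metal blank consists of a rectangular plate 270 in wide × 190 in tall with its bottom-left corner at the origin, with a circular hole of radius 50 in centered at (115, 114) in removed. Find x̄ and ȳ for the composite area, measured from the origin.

x̄ = 138.62 in, ȳ = 91.57 in

plate: A = 270 × 190 = 51300.00, centroid at (135.00, 95.00).
hole: A = −π·50² = -7853.98, centroid at (115.00, 114.00).
ΣA = 43446.02 in²
ΣAx̄ = (51300.00)(135.00) + (-7853.98)(115.00) = 6022292.11 in³
ΣAȳ = (51300.00)(95.00) + (-7853.98)(114.00) = 3978146.09 in³
x̄ = 6022292.11 / 43446.02 = 138.62 in
ȳ = 3978146.09 / 43446.02 = 91.57 in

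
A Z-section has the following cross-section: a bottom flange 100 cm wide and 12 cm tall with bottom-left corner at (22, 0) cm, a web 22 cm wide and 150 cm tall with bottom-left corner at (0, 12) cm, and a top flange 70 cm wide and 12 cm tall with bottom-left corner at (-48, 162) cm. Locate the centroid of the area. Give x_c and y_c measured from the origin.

bottom flange: A = 100 × 12 = 1200.00, centroid at (72.00, 6.00).
web: A = 22 × 150 = 3300.00, centroid at (11.00, 87.00).
top flange: A = 70 × 12 = 840.00, centroid at (-13.00, 168.00).
ΣA = 5340.00 cm²
ΣAx_c = (1200.00)(72.00) + (3300.00)(11.00) + (840.00)(-13.00) = 111780.00 cm³
ΣAy_c = (1200.00)(6.00) + (3300.00)(87.00) + (840.00)(168.00) = 435420.00 cm³
x_c = 111780.00 / 5340.00 = 20.93 cm
y_c = 435420.00 / 5340.00 = 81.54 cm

x_c = 20.93 cm, y_c = 81.54 cm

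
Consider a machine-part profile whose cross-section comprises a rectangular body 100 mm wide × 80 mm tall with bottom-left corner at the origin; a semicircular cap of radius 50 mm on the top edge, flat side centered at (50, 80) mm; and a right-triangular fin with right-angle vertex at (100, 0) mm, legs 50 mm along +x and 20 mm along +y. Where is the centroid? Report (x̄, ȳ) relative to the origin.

x̄ = 52.68 mm, ȳ = 58.00 mm

Part | A | x̄ᵢ | ȳᵢ | A·x̄ᵢ | A·ȳᵢ
rectangular body | 8000.00 | 50.00 | 40.00 | 400000.00 | 320000.00
semicircular top | 3926.99 | 50.00 | 101.22 | 196349.54 | 397492.60
triangular fin | 500.00 | 116.67 | 6.67 | 58333.33 | 3333.33
Σ | 12426.99 |  |  | 654682.87 | 720825.93
x̄ = 654682.87 / 12426.99 = 52.68 mm
ȳ = 720825.93 / 12426.99 = 58.00 mm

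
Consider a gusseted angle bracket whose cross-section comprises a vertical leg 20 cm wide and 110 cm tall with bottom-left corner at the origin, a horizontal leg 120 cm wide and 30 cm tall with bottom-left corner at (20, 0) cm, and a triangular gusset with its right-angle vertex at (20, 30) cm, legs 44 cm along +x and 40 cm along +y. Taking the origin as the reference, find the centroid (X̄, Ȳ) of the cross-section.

vertical leg: A = 20 × 110 = 2200.00, centroid at (10.00, 55.00).
horizontal leg: A = 120 × 30 = 3600.00, centroid at (80.00, 15.00).
gusset: A = ½·44·40 = 880.00, centroid at (34.67, 43.33).
ΣA = 6680.00 cm², ΣAX̄ = 340506.67 cm³, ΣAȲ = 213133.33 cm³.
X̄ = 340506.67/6680.00 = 50.97 cm; Ȳ = 213133.33/6680.00 = 31.91 cm.

X̄ = 50.97 cm, Ȳ = 31.91 cm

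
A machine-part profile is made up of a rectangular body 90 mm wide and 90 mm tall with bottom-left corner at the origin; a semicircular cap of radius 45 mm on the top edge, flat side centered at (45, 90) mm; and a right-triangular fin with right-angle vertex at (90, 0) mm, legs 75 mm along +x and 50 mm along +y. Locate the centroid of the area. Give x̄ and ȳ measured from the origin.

rectangular body: A = 90 × 90 = 8100.00, centroid at (45.00, 45.00).
semicircular top: A = ½π·45² = 3180.86, centroid at (45.00, 109.10).
triangular fin: A = ½·75·50 = 1875.00, centroid at (115.00, 16.67).
ΣA = 13155.86 mm²
ΣAx̄ = (8100.00)(45.00) + (3180.86)(45.00) + (1875.00)(115.00) = 723263.82 mm³
ΣAȳ = (8100.00)(45.00) + (3180.86)(109.10) + (1875.00)(16.67) = 742777.63 mm³
x̄ = 723263.82 / 13155.86 = 54.98 mm
ȳ = 742777.63 / 13155.86 = 56.46 mm

x̄ = 54.98 mm, ȳ = 56.46 mm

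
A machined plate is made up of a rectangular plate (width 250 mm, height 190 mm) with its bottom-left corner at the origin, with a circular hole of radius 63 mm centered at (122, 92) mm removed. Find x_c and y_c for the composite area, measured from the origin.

x_c = 126.07 mm, y_c = 96.07 mm

plate: A = 250 × 190 = 47500.00, centroid at (125.00, 95.00).
hole: A = −π·63² = -12468.98, centroid at (122.00, 92.00).
ΣA = 35031.02 mm²
ΣAx_c = (47500.00)(125.00) + (-12468.98)(122.00) = 4416284.29 mm³
ΣAy_c = (47500.00)(95.00) + (-12468.98)(92.00) = 3365353.73 mm³
x_c = 4416284.29 / 35031.02 = 126.07 mm
y_c = 3365353.73 / 35031.02 = 96.07 mm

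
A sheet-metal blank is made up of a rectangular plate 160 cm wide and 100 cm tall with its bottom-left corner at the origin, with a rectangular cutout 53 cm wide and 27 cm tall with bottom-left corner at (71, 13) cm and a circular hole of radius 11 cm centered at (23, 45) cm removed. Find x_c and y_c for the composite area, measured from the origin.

x_c = 79.76 cm, y_c = 52.50 cm

Part | A | x̄ᵢ | ȳᵢ | A·x̄ᵢ | A·ȳᵢ
plate | 16000.00 | 80.00 | 50.00 | 1280000.00 | 800000.00
hole 1 | -1431.00 | 97.50 | 26.50 | -139522.50 | -37921.50
hole 2 | -380.13 | 23.00 | 45.00 | -8743.05 | -17105.97
Σ | 14188.87 |  |  | 1131734.45 | 744972.53
x_c = 1131734.45 / 14188.87 = 79.76 cm
y_c = 744972.53 / 14188.87 = 52.50 cm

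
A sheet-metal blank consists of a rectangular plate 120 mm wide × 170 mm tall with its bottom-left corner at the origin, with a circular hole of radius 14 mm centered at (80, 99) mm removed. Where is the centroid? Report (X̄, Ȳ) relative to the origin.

plate: A = 120 × 170 = 20400.00, centroid at (60.00, 85.00).
hole: A = −π·14² = -615.75, centroid at (80.00, 99.00).
ΣA = 19784.25 mm²
ΣAX̄ = (20400.00)(60.00) + (-615.75)(80.00) = 1174739.83 mm³
ΣAȲ = (20400.00)(85.00) + (-615.75)(99.00) = 1673040.54 mm³
X̄ = 1174739.83 / 19784.25 = 59.38 mm
Ȳ = 1673040.54 / 19784.25 = 84.56 mm

X̄ = 59.38 mm, Ȳ = 84.56 mm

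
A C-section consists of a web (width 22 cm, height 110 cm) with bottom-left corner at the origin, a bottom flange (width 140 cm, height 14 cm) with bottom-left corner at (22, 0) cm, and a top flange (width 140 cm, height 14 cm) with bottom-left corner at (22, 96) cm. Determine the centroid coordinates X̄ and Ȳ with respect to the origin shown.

X̄ = 61.08 cm, Ȳ = 55.00 cm

web: A = 22 × 110 = 2420.00, centroid at (11.00, 55.00).
bottom flange: A = 140 × 14 = 1960.00, centroid at (92.00, 7.00).
top flange: A = 140 × 14 = 1960.00, centroid at (92.00, 103.00).
ΣA = 6340.00 cm², ΣAX̄ = 387260.00 cm³, ΣAȲ = 348700.00 cm³.
X̄ = 387260.00/6340.00 = 61.08 cm; Ȳ = 348700.00/6340.00 = 55.00 cm.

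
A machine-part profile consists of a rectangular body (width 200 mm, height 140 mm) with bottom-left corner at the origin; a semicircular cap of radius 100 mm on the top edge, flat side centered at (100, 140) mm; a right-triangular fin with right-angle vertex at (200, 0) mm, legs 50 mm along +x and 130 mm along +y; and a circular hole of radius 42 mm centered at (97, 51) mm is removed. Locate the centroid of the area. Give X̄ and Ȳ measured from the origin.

Part | A | x̄ᵢ | ȳᵢ | A·x̄ᵢ | A·ȳᵢ
rectangular body | 28000.00 | 100.00 | 70.00 | 2800000.00 | 1960000.00
semicircular top | 15707.96 | 100.00 | 182.44 | 1570796.33 | 2865781.52
triangular fin | 3250.00 | 216.67 | 43.33 | 704166.67 | 140833.33
hole | -5541.77 | 97.00 | 51.00 | -537551.64 | -282630.24
Σ | 41416.19 |  |  | 4537411.36 | 4683984.62
X̄ = 4537411.36 / 41416.19 = 109.56 mm
Ȳ = 4683984.62 / 41416.19 = 113.10 mm

X̄ = 109.56 mm, Ȳ = 113.10 mm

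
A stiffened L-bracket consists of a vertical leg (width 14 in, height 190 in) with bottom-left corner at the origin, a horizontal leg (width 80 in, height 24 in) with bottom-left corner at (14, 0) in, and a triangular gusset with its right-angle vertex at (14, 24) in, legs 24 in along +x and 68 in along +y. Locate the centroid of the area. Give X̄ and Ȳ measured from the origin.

X̄ = 25.99 in, Ȳ = 58.16 in

vertical leg: A = 14 × 190 = 2660.00, centroid at (7.00, 95.00).
horizontal leg: A = 80 × 24 = 1920.00, centroid at (54.00, 12.00).
gusset: A = ½·24·68 = 816.00, centroid at (22.00, 46.67).
ΣA = 5396.00 in²
ΣAX̄ = (2660.00)(7.00) + (1920.00)(54.00) + (816.00)(22.00) = 140252.00 in³
ΣAȲ = (2660.00)(95.00) + (1920.00)(12.00) + (816.00)(46.67) = 313820.00 in³
X̄ = 140252.00 / 5396.00 = 25.99 in
Ȳ = 313820.00 / 5396.00 = 58.16 in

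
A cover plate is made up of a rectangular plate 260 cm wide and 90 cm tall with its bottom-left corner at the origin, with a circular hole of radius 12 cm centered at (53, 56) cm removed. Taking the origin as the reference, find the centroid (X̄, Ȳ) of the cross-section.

X̄ = 131.52 cm, Ȳ = 44.78 cm

Part | A | x̄ᵢ | ȳᵢ | A·x̄ᵢ | A·ȳᵢ
plate | 23400.00 | 130.00 | 45.00 | 3042000.00 | 1053000.00
hole | -452.39 | 53.00 | 56.00 | -23976.64 | -25333.80
Σ | 22947.61 |  |  | 3018023.36 | 1027666.20
X̄ = 3018023.36 / 22947.61 = 131.52 cm
Ȳ = 1027666.20 / 22947.61 = 44.78 cm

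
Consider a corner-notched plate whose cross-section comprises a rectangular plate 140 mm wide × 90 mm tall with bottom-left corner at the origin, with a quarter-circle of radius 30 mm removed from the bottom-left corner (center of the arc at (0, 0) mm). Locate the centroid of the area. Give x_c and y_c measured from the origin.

x_c = 73.40 mm, y_c = 46.92 mm

plate: A = 140 × 90 = 12600.00, centroid at (70.00, 45.00).
removed quarter-circle: A = −¼π·30² = -706.86, centroid at (12.73, 12.73).
ΣA = 11893.14 mm²
ΣAx_c = (12600.00)(70.00) + (-706.86)(12.73) = 873000.00 mm³
ΣAy_c = (12600.00)(45.00) + (-706.86)(12.73) = 558000.00 mm³
x_c = 873000.00 / 11893.14 = 73.40 mm
y_c = 558000.00 / 11893.14 = 46.92 mm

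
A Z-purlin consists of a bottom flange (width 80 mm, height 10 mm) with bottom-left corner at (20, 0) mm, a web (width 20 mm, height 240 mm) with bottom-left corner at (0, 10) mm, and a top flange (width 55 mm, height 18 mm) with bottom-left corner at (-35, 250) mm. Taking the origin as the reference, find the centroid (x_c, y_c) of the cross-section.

x_c = 13.44 mm, y_c = 134.20 mm

Part | A | x̄ᵢ | ȳᵢ | A·x̄ᵢ | A·ȳᵢ
bottom flange | 800.00 | 60.00 | 5.00 | 48000.00 | 4000.00
web | 4800.00 | 10.00 | 130.00 | 48000.00 | 624000.00
top flange | 990.00 | -7.50 | 259.00 | -7425.00 | 256410.00
Σ | 6590.00 |  |  | 88575.00 | 884410.00
x_c = 88575.00 / 6590.00 = 13.44 mm
y_c = 884410.00 / 6590.00 = 134.20 mm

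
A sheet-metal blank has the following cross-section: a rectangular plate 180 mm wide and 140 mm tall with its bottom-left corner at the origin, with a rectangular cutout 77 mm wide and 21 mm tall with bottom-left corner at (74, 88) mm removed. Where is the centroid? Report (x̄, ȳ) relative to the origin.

x̄ = 88.46 mm, ȳ = 68.05 mm

plate: A = 180 × 140 = 25200.00, centroid at (90.00, 70.00).
hole: A = −(77 × 21) = -1617.00, centroid at (112.50, 98.50).
ΣA = 23583.00 mm²
ΣAx̄ = (25200.00)(90.00) + (-1617.00)(112.50) = 2086087.50 mm³
ΣAȳ = (25200.00)(70.00) + (-1617.00)(98.50) = 1604725.50 mm³
x̄ = 2086087.50 / 23583.00 = 88.46 mm
ȳ = 1604725.50 / 23583.00 = 68.05 mm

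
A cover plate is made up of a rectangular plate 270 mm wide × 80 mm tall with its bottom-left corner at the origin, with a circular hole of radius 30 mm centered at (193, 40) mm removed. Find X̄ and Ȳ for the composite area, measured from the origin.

X̄ = 126.26 mm, Ȳ = 40.00 mm

plate: A = 270 × 80 = 21600.00, centroid at (135.00, 40.00).
hole: A = −π·30² = -2827.43, centroid at (193.00, 40.00).
ΣA = 18772.57 mm², ΣAX̄ = 2370305.36 mm³, ΣAȲ = 750902.66 mm³.
X̄ = 2370305.36/18772.57 = 126.26 mm; Ȳ = 750902.66/18772.57 = 40.00 mm.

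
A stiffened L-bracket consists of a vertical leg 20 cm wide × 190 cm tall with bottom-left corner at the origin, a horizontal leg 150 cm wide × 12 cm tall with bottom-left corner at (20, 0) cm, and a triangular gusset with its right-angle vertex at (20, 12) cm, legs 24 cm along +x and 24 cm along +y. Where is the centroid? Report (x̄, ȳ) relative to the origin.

x̄ = 36.87 cm, ȳ = 64.12 cm

Part | A | x̄ᵢ | ȳᵢ | A·x̄ᵢ | A·ȳᵢ
vertical leg | 3800.00 | 10.00 | 95.00 | 38000.00 | 361000.00
horizontal leg | 1800.00 | 95.00 | 6.00 | 171000.00 | 10800.00
gusset | 288.00 | 28.00 | 20.00 | 8064.00 | 5760.00
Σ | 5888.00 |  |  | 217064.00 | 377560.00
x̄ = 217064.00 / 5888.00 = 36.87 cm
ȳ = 377560.00 / 5888.00 = 64.12 cm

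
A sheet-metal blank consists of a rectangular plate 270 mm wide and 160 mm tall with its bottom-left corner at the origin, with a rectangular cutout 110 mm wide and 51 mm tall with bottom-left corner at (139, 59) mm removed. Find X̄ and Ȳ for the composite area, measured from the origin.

Part | A | x̄ᵢ | ȳᵢ | A·x̄ᵢ | A·ȳᵢ
plate | 43200.00 | 135.00 | 80.00 | 5832000.00 | 3456000.00
hole | -5610.00 | 194.00 | 84.50 | -1088340.00 | -474045.00
Σ | 37590.00 |  |  | 4743660.00 | 2981955.00
X̄ = 4743660.00 / 37590.00 = 126.19 mm
Ȳ = 2981955.00 / 37590.00 = 79.33 mm

X̄ = 126.19 mm, Ȳ = 79.33 mm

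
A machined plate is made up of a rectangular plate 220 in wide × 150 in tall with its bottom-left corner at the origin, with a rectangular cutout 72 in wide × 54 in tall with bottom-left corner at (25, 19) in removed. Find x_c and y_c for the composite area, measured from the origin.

x_c = 116.54 in, y_c = 78.87 in

Part | A | x̄ᵢ | ȳᵢ | A·x̄ᵢ | A·ȳᵢ
plate | 33000.00 | 110.00 | 75.00 | 3630000.00 | 2475000.00
hole | -3888.00 | 61.00 | 46.00 | -237168.00 | -178848.00
Σ | 29112.00 |  |  | 3392832.00 | 2296152.00
x_c = 3392832.00 / 29112.00 = 116.54 in
y_c = 2296152.00 / 29112.00 = 78.87 in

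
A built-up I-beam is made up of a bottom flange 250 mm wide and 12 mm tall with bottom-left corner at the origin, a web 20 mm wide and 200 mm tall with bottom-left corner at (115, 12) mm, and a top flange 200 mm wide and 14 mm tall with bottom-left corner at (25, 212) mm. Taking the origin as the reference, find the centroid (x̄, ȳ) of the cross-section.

x̄ = 125.00 mm, ȳ = 110.12 mm

bottom flange: A = 250 × 12 = 3000.00, centroid at (125.00, 6.00).
web: A = 20 × 200 = 4000.00, centroid at (125.00, 112.00).
top flange: A = 200 × 14 = 2800.00, centroid at (125.00, 219.00).
ΣA = 9800.00 mm², ΣAx̄ = 1225000.00 mm³, ΣAȳ = 1079200.00 mm³.
x̄ = 1225000.00/9800.00 = 125.00 mm; ȳ = 1079200.00/9800.00 = 110.12 mm.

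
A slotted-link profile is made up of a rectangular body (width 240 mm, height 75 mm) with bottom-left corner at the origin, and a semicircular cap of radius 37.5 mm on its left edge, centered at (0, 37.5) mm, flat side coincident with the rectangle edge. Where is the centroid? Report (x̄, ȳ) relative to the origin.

x̄ = 105.14 mm, ȳ = 37.50 mm

rectangular body: A = 240 × 75 = 18000.00, centroid at (120.00, 37.50).
semicircular end: A = ½π·37.5² = 2208.93, centroid at (-15.92, 37.50).
ΣA = 20208.93 mm²
ΣAx̄ = (18000.00)(120.00) + (2208.93)(-15.92) = 2124843.75 mm³
ΣAȳ = (18000.00)(37.50) + (2208.93)(37.50) = 757834.96 mm³
x̄ = 2124843.75 / 20208.93 = 105.14 mm
ȳ = 757834.96 / 20208.93 = 37.50 mm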